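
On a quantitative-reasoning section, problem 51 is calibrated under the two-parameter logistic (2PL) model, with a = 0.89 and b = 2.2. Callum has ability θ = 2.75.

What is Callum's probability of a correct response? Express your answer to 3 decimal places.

P(θ) = 1 / (1 + exp(−a(θ − b)))
Exponent: 0.89 × (2.75 − 2.2) = 0.4895
1/(1 + e^{-0.4895}) = 0.6200

0.620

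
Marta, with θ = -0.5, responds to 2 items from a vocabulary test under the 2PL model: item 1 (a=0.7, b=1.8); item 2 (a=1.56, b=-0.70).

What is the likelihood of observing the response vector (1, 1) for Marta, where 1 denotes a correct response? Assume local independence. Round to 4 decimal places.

P(θ) = 1 / (1 + exp(−a(θ − b)))
P_1 = 1/(1+e^{1.6100}) = 0.1666
P_2 = 1/(1+e^{-0.3120}) = 0.5774
L = P_1 × P_2 = 0.1666 × 0.5774 = 0.09618

0.0962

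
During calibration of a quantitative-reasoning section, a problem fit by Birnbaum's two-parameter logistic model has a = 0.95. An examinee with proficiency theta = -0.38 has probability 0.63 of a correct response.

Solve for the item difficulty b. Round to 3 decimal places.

P(theta) = 1 / (1 + exp(−a(theta − b)))
logit(0.63) = ln(0.63/0.37) = 0.5322
b = theta − logit/(a) = -0.38 − 0.5322/0.9500 = -0.9402

-0.940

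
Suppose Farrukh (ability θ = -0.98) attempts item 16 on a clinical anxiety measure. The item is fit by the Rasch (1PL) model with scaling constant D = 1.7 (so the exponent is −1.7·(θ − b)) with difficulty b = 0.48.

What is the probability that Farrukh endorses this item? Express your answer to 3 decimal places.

P(θ) = 1 / (1 + exp(−D·(θ − b)))
Exponent: 1.7 × (-0.98 − 0.48) = -2.4820
1/(1 + e^{2.4820}) = 0.0771
P = 0.0771

0.077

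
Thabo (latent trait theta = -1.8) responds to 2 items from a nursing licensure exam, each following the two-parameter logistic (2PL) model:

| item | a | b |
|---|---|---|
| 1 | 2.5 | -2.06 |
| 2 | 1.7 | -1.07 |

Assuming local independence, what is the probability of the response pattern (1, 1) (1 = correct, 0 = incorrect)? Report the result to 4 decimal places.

0.1473

P(theta) = 1 / (1 + exp(−a(theta − b)))
P_1 = 1/(1+e^{-0.6500}) = 0.6570
P_2 = 1/(1+e^{1.2410}) = 0.2243
L = P_1 × P_2 = 0.6570 × 0.2243 = 0.14734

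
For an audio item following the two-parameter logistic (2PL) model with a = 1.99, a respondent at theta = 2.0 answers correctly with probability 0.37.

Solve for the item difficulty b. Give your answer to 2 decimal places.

P(theta) = 1 / (1 + exp(−a(theta − b)))
logit(0.37) = ln(0.37/0.63) = -0.5322
b = theta − logit/(a) = 2.0 − (-0.5322)/1.9900 = 2.2674

2.27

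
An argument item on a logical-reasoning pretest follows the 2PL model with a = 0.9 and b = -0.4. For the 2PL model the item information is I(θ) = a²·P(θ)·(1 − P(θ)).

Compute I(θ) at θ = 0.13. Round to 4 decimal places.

P = 1/(1+e^{-0.4770}) = 0.6170
P(1−P) = 0.6170 × 0.3830 = 0.2363
I = a² × P(1−P) = 0.9² × 0.2363 = 0.19140

0.1914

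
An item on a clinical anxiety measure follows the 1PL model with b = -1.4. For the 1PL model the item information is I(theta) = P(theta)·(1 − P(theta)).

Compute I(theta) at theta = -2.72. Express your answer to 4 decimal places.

P = 1/(1+e^{1.3200}) = 0.2108
P(1−P) = 0.2108 × 0.7892 = 0.1664
I = P(1−P) = 0.16637

0.1664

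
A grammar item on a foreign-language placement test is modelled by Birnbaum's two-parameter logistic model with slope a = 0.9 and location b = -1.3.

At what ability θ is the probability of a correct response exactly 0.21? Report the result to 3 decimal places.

P(θ) = 1 / (1 + exp(−a(θ − b)))
logit = ln(0.2100/0.7900) = -1.3249
θ = b + logit/(a) = -1.3 + (-1.3249)/0.9000 = -2.7721

-2.772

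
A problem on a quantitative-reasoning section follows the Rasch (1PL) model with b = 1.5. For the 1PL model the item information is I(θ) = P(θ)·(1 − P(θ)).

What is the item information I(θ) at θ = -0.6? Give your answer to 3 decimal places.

P = 1/(1+e^{2.1000}) = 0.1091
P(1−P) = 0.1091 × 0.8909 = 0.0972
I = P(1−P) = 0.09719

0.097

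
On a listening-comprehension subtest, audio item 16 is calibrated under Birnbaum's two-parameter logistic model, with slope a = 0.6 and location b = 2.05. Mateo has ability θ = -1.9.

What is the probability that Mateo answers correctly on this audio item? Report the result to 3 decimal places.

P(θ) = 1 / (1 + exp(−a(θ − b)))
Exponent: 0.6 × (-1.9 − 2.05) = -2.3700
1/(1 + e^{2.3700}) = 0.0855

0.085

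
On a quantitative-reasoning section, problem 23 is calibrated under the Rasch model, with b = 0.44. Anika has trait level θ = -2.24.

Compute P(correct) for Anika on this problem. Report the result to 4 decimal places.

P(θ) = 1 / (1 + exp(−(θ − b)))
Exponent: (-2.24 − 0.44) = -2.6800
1/(1 + e^{2.6800}) = 0.0642
P = 0.0642

0.0642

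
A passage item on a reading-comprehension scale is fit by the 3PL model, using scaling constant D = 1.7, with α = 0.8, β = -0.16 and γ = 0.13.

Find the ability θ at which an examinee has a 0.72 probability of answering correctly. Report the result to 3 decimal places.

P(θ) = γ + (1 − γ) · 1 / (1 + exp(−D·α(θ − β)))
Remove guessing floor: (0.72 − 0.13)/(1 − 0.13) = 0.6782
logit = ln(0.6782/0.3218) = 0.7453
θ = β + logit/(1.7·α) = -0.16 + 0.7453/1.3600 = 0.3880

0.388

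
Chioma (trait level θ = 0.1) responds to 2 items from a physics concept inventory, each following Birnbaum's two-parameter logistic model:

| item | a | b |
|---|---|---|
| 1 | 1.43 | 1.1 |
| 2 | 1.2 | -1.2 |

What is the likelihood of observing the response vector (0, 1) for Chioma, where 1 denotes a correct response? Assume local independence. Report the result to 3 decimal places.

P(θ) = 1 / (1 + exp(−a(θ − b)))
P_1 = 1/(1+e^{1.4300}) = 0.1931
P_2 = 1/(1+e^{-1.5600}) = 0.8264
L = (1−P_1) × P_2 = 0.8069 × 0.8264 = 0.66679

0.667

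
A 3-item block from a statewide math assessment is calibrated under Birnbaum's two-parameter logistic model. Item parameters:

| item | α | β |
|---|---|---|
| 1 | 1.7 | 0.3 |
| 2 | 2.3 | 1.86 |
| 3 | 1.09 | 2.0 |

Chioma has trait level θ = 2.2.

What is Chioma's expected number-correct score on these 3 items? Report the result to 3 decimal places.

P(θ) = 1 / (1 + exp(−α(θ − β)))
P_1 = 1/(1+e^{-3.2300}) = 0.9619
P_2 = 1/(1+e^{-0.7820}) = 0.6861
P_3 = 1/(1+e^{-0.2180}) = 0.5543
E[score] = 0.9619 + 0.6861 + 0.5543 = 2.2023

2.202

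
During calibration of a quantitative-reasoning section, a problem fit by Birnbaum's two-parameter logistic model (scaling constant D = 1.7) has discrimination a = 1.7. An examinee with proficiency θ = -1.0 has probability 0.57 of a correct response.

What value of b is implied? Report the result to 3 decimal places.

P(θ) = 1 / (1 + exp(−D·a(θ − b)))
logit(0.57) = ln(0.57/0.43) = 0.2819
b = θ − logit/(1.7·a) = -1.0 − 0.2819/2.8900 = -1.0975

-1.098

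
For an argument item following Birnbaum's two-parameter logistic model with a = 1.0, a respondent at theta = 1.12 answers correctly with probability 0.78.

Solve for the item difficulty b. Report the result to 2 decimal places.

P(theta) = 1 / (1 + exp(−a(theta − b)))
logit(0.78) = ln(0.78/0.22) = 1.2657
b = theta − logit/(a) = 1.12 − 1.2657/1.0000 = -0.1457

-0.15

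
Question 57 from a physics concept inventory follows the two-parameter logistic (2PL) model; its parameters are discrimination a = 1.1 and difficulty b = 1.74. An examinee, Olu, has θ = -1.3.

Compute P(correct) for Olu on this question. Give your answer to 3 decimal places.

0.034

P(θ) = 1 / (1 + exp(−a(θ − b)))
Exponent: 1.1 × (-1.3 − 1.74) = -3.3440
1/(1 + e^{3.3440}) = 0.0341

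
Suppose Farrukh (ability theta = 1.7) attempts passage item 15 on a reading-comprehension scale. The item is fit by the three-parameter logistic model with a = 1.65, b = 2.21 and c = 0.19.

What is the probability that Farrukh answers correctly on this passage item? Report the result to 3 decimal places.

0.434

P(theta) = c + (1 − c) · 1 / (1 + exp(−a(theta − b)))
Exponent: 1.65 × (1.7 − 2.21) = -0.8415
1/(1 + e^{0.8415}) = 0.3012
P = 0.19 + 0.81 × 0.3012 = 0.4340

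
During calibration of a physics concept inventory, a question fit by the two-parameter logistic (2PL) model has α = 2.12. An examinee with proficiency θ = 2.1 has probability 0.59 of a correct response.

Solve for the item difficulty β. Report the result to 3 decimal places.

1.928

P(θ) = 1 / (1 + exp(−α(θ − β)))
logit(0.59) = ln(0.59/0.41) = 0.3640
β = θ − logit/(α) = 2.1 − 0.3640/2.1200 = 1.9283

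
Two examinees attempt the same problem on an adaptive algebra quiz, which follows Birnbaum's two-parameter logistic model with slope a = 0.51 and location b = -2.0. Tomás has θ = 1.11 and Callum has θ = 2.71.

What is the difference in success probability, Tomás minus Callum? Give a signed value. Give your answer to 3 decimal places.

-0.087

P(θ) = 1 / (1 + exp(−a(θ − b)))
P(Tomás) = 0.8301  [exponent 1.5861]
P(Callum) = 0.9170  [exponent 2.4021]
Difference = 0.8301 − 0.9170 = -0.0869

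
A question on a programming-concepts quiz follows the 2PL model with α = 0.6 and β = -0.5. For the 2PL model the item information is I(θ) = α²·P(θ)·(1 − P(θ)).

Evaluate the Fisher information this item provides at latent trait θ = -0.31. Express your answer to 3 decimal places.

P = 1/(1+e^{-0.1140}) = 0.5285
P(1−P) = 0.5285 × 0.4715 = 0.2492
I = α² × P(1−P) = 0.6² × 0.2492 = 0.08971

0.090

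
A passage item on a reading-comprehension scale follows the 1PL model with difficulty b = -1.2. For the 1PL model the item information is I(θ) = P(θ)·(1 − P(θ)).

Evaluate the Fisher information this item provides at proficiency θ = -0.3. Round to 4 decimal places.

0.2055

P = 1/(1+e^{-0.9000}) = 0.7109
P(1−P) = 0.7109 × 0.2891 = 0.2055
I = P(1−P) = 0.20550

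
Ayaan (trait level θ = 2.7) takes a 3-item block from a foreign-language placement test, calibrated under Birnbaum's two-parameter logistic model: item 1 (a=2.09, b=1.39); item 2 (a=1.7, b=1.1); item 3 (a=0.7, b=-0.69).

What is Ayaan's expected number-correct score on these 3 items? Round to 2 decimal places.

2.79

P(θ) = 1 / (1 + exp(−a(θ − b)))
P_1 = 1/(1+e^{-2.7379}) = 0.9392
P_2 = 1/(1+e^{-2.7200}) = 0.9382
P_3 = 1/(1+e^{-2.3730}) = 0.9147
E[score] = 0.9392 + 0.9382 + 0.9147 = 2.7922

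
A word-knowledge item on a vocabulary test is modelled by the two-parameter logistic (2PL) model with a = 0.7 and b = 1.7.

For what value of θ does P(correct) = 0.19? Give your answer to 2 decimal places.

-0.37

P(θ) = 1 / (1 + exp(−a(θ − b)))
logit = ln(0.1900/0.8100) = -1.4500
θ = b + logit/(a) = 1.7 + (-1.4500)/0.7000 = -0.3714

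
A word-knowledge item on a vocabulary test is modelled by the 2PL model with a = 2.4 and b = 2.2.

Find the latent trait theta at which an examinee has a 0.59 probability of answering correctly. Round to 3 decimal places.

P(theta) = 1 / (1 + exp(−a(theta − b)))
logit = ln(0.5900/0.4100) = 0.3640
theta = b + logit/(a) = 2.2 + 0.3640/2.4000 = 2.3517

2.352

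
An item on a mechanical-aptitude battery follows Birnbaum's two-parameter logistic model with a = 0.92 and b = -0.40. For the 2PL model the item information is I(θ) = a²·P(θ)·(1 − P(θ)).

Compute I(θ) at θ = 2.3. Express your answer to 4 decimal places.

0.0601

P = 1/(1+e^{-2.4840}) = 0.9230
P(1−P) = 0.9230 × 0.0770 = 0.0711
I = a² × P(1−P) = 0.92² × 0.0711 = 0.06015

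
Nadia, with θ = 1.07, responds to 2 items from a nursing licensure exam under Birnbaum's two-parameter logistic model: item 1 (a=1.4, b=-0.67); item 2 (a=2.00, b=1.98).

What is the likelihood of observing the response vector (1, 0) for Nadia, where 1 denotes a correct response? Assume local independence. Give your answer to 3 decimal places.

P(θ) = 1 / (1 + exp(−a(θ − b)))
P_1 = 1/(1+e^{-2.4360}) = 0.9195
P_2 = 1/(1+e^{1.8200}) = 0.1394
L = P_1 × (1−P_2) = 0.9195 × 0.8606 = 0.79132

0.791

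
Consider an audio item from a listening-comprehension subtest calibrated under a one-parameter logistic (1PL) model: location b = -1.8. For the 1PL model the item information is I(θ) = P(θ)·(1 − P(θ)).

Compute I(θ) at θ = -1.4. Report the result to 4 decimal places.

P = 1/(1+e^{-0.4000}) = 0.5987
P(1−P) = 0.5987 × 0.4013 = 0.2403
I = P(1−P) = 0.24026

0.2403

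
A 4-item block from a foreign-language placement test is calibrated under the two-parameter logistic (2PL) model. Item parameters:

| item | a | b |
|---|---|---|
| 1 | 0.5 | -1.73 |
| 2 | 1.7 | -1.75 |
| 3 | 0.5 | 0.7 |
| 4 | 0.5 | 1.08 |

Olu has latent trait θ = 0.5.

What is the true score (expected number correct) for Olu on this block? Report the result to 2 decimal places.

P(θ) = 1 / (1 + exp(−a(θ − b)))
P_1 = 1/(1+e^{-1.1150}) = 0.7531
P_2 = 1/(1+e^{-3.8250}) = 0.9786
P_3 = 1/(1+e^{0.1000}) = 0.4750
P_4 = 1/(1+e^{0.2900}) = 0.4280
E[score] = 0.7531 + 0.9786 + 0.4750 + 0.4280 = 2.6347

2.63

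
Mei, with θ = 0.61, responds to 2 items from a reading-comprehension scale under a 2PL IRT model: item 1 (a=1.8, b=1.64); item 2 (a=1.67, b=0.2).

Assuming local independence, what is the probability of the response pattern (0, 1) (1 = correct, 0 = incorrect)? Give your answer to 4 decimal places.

P(θ) = 1 / (1 + exp(−a(θ − b)))
P_1 = 1/(1+e^{1.8540}) = 0.1354
P_2 = 1/(1+e^{-0.6847}) = 0.6648
L = (1−P_1) × P_2 = 0.8646 × 0.6648 = 0.57477

0.5748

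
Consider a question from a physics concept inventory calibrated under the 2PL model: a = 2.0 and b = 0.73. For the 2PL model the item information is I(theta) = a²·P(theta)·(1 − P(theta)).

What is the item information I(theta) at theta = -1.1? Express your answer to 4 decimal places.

P = 1/(1+e^{3.6600}) = 0.0251
P(1−P) = 0.0251 × 0.9749 = 0.0245
I = a² × P(1−P) = 2.0² × 0.0245 = 0.09783

0.0978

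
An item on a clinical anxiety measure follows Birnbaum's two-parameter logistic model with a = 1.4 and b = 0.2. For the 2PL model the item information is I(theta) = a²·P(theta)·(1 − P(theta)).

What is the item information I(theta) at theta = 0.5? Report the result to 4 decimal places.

0.4690

P = 1/(1+e^{-0.4200}) = 0.6035
P(1−P) = 0.6035 × 0.3965 = 0.2393
I = a² × P(1−P) = 1.4² × 0.2393 = 0.46901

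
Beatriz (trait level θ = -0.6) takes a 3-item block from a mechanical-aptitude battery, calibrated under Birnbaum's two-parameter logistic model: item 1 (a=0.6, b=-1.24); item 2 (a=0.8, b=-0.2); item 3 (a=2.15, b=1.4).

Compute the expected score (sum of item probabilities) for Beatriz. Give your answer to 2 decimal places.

P(θ) = 1 / (1 + exp(−a(θ − b)))
P_1 = 1/(1+e^{-0.3840}) = 0.5948
P_2 = 1/(1+e^{0.3200}) = 0.4207
P_3 = 1/(1+e^{4.3000}) = 0.0134
E[score] = 0.5948 + 0.4207 + 0.0134 = 1.0289

1.03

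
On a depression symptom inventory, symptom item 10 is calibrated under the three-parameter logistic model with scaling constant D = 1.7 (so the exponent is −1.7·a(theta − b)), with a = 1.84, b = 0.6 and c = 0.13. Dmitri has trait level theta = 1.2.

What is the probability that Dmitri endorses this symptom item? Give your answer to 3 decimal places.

0.885

P(theta) = c + (1 − c) · 1 / (1 + exp(−D·a(theta − b)))
Exponent: 1.7 × 1.84 × (1.2 − 0.6) = 1.8768
1/(1 + e^{-1.8768}) = 0.8672
P = 0.13 + 0.87 × 0.8672 = 0.8845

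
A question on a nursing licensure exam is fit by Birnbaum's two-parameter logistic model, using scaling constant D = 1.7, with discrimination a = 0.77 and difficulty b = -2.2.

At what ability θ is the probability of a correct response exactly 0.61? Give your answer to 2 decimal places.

P(θ) = 1 / (1 + exp(−D·a(θ − b)))
logit = ln(0.6100/0.3900) = 0.4473
θ = b + logit/(1.7·a) = -2.2 + 0.4473/1.3090 = -1.8583

-1.86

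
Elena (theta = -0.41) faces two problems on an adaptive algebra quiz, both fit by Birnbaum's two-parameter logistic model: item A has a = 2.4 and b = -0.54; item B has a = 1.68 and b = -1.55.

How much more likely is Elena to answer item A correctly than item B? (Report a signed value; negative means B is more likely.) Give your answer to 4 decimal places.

-0.2942

P(theta) = 1 / (1 + exp(−a(theta − b)))
P_A = 0.5774
P_B = 0.8716
P_A − P_B = -0.2942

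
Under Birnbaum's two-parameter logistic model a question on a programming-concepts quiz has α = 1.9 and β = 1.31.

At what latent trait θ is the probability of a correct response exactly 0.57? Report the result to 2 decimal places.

P(θ) = 1 / (1 + exp(−α(θ − β)))
logit = ln(0.5700/0.4300) = 0.2819
θ = β + logit/(α) = 1.31 + 0.2819/1.9000 = 1.4583

1.46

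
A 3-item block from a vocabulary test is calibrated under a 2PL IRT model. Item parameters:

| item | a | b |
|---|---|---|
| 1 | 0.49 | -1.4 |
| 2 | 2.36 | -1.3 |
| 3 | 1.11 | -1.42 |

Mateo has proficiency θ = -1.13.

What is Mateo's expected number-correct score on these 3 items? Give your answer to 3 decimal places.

P(θ) = 1 / (1 + exp(−a(θ − b)))
P_1 = 1/(1+e^{-0.1323}) = 0.5330
P_2 = 1/(1+e^{-0.4012}) = 0.5990
P_3 = 1/(1+e^{-0.3219}) = 0.5798
E[score] = 0.5330 + 0.5990 + 0.5798 = 1.7118

1.712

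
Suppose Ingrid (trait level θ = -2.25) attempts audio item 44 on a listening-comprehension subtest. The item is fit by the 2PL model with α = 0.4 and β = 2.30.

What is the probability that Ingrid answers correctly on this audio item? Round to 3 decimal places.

P(θ) = 1 / (1 + exp(−α(θ − β)))
Exponent: 0.4 × (-2.25 − 2.30) = -1.8200
1/(1 + e^{1.8200}) = 0.1394

0.139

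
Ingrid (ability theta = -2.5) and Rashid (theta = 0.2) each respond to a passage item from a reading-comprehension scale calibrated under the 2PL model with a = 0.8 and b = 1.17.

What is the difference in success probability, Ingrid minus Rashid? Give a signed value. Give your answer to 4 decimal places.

P(theta) = 1 / (1 + exp(−a(theta − b)))
P(Ingrid) = 0.0504  [exponent -2.9360]
P(Rashid) = 0.3152  [exponent -0.7760]
Difference = 0.0504 − 0.3152 = -0.2648

-0.2648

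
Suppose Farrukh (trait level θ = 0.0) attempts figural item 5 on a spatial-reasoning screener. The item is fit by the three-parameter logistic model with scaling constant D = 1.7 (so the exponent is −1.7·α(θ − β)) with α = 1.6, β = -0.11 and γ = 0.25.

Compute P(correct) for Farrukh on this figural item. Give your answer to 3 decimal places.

P(θ) = γ + (1 − γ) · 1 / (1 + exp(−D·α(θ − β)))
Exponent: 1.7 × 1.6 × (0.0 − (-0.11)) = 0.2992
1/(1 + e^{-0.2992}) = 0.5742
P = 0.25 + 0.75 × 0.5742 = 0.6807

0.681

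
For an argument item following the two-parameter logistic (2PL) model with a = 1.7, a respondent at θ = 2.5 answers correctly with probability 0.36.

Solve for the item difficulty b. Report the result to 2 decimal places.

2.84

P(θ) = 1 / (1 + exp(−a(θ − b)))
logit(0.36) = ln(0.36/0.64) = -0.5754
b = θ − logit/(a) = 2.5 − (-0.5754)/1.7000 = 2.8384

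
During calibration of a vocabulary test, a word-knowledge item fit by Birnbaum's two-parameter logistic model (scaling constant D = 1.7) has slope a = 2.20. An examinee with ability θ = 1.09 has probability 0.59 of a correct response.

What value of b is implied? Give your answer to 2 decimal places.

0.99

P(θ) = 1 / (1 + exp(−D·a(θ − b)))
logit(0.59) = ln(0.59/0.41) = 0.3640
b = θ − logit/(1.7·a) = 1.09 − 0.3640/3.7400 = 0.9927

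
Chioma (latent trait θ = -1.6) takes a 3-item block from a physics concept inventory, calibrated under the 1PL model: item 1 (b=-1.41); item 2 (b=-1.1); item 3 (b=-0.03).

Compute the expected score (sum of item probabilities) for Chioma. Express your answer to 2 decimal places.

1.00

P(θ) = 1 / (1 + exp(−(θ − b)))
P_1 = 1/(1+e^{0.1900}) = 0.4526
P_2 = 1/(1+e^{0.5000}) = 0.3775
P_3 = 1/(1+e^{1.5700}) = 0.1722
E[score] = 0.4526 + 0.3775 + 0.1722 = 1.0024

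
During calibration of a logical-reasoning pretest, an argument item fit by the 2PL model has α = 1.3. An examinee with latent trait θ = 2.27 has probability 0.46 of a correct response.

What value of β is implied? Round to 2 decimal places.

P(θ) = 1 / (1 + exp(−α(θ − β)))
logit(0.46) = ln(0.46/0.54) = -0.1603
β = θ − logit/(α) = 2.27 − (-0.1603)/1.3000 = 2.3933

2.39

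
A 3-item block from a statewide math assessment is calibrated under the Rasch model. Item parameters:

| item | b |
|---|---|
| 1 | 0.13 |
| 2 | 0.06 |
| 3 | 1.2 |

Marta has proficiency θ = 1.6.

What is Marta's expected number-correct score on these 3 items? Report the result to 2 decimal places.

P(θ) = 1 / (1 + exp(−(θ − b)))
P_1 = 1/(1+e^{-1.4700}) = 0.8131
P_2 = 1/(1+e^{-1.5400}) = 0.8235
P_3 = 1/(1+e^{-0.4000}) = 0.5987
E[score] = 0.8131 + 0.8235 + 0.5987 = 2.2352

2.24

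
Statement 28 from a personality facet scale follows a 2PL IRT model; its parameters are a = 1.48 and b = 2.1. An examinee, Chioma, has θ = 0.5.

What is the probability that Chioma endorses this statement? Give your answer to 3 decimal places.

0.086

P(θ) = 1 / (1 + exp(−a(θ − b)))
Exponent: 1.48 × (0.5 − 2.1) = -2.3680
1/(1 + e^{2.3680}) = 0.0856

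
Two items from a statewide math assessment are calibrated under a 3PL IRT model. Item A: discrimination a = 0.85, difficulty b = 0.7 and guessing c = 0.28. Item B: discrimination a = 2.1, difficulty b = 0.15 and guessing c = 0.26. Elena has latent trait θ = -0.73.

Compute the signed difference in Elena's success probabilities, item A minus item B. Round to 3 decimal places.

P(θ) = c + (1 − c) · 1 / (1 + exp(−a(θ − b)))
P_A = 0.4447
P_B = 0.3607
P_A − P_B = 0.0840

0.084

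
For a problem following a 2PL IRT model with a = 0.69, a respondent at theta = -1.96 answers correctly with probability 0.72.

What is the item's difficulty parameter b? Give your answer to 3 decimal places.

-3.329

P(theta) = 1 / (1 + exp(−a(theta − b)))
logit(0.72) = ln(0.72/0.28) = 0.9445
b = theta − logit/(a) = -1.96 − 0.9445/0.6900 = -3.3288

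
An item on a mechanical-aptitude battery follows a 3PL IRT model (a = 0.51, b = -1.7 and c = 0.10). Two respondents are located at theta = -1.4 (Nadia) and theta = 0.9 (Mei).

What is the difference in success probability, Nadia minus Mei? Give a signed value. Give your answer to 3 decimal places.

-0.227

P(theta) = c + (1 − c) · 1 / (1 + exp(−a(theta − b)))
P(Nadia) = 0.5844  [exponent 0.1530]
P(Mei) = 0.8112  [exponent 1.3260]
Difference = 0.5844 − 0.8112 = -0.2268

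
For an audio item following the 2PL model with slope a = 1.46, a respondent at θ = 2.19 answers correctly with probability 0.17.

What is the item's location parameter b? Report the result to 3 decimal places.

3.276

P(θ) = 1 / (1 + exp(−a(θ − b)))
logit(0.17) = ln(0.17/0.83) = -1.5856
b = θ − logit/(a) = 2.19 − (-1.5856)/1.4600 = 3.2760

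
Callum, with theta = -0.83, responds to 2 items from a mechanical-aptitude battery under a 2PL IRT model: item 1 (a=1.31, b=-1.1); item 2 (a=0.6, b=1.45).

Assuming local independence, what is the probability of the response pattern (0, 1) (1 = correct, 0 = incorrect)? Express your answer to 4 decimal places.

P(theta) = 1 / (1 + exp(−a(theta − b)))
P_1 = 1/(1+e^{-0.3537}) = 0.5875
P_2 = 1/(1+e^{1.3680}) = 0.2029
L = (1−P_1) × P_2 = 0.4125 × 0.2029 = 0.08371

0.0837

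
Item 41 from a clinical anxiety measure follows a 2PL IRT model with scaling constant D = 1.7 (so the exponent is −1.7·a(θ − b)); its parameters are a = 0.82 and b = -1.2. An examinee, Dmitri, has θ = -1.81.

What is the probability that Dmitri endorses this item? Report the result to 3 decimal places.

P(θ) = 1 / (1 + exp(−D·a(θ − b)))
Exponent: 1.7 × 0.82 × (-1.81 − (-1.2)) = -0.8503
1/(1 + e^{0.8503}) = 0.2994
P = 0.2994

0.299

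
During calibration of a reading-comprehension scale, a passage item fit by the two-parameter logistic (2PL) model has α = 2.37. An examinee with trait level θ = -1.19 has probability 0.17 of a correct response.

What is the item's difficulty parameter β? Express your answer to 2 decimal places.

P(θ) = 1 / (1 + exp(−α(θ − β)))
logit(0.17) = ln(0.17/0.83) = -1.5856
β = θ − logit/(α) = -1.19 − (-1.5856)/2.3700 = -0.5210

-0.52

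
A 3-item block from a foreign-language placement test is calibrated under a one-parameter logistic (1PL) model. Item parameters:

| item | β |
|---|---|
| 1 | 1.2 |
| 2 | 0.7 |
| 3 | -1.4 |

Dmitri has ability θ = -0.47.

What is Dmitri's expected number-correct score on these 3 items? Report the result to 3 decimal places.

P(θ) = 1 / (1 + exp(−(θ − β)))
P_1 = 1/(1+e^{1.6700}) = 0.1584
P_2 = 1/(1+e^{1.1700}) = 0.2369
P_3 = 1/(1+e^{-0.9300}) = 0.7171
E[score] = 0.1584 + 0.2369 + 0.7171 = 1.1124

1.112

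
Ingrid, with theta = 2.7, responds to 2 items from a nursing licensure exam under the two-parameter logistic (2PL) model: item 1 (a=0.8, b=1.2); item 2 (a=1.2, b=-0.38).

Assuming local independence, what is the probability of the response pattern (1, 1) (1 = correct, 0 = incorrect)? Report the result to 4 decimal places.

0.7499

P(theta) = 1 / (1 + exp(−a(theta − b)))
P_1 = 1/(1+e^{-1.2000}) = 0.7685
P_2 = 1/(1+e^{-3.6960}) = 0.9758
L = P_1 × P_2 = 0.7685 × 0.9758 = 0.74991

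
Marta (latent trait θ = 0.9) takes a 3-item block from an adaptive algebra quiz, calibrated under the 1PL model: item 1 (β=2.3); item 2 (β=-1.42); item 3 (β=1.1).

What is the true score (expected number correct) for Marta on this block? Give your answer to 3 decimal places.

1.559

P(θ) = 1 / (1 + exp(−(θ − β)))
P_1 = 1/(1+e^{1.4000}) = 0.1978
P_2 = 1/(1+e^{-2.3200}) = 0.9105
P_3 = 1/(1+e^{0.2000}) = 0.4502
E[score] = 0.1978 + 0.9105 + 0.4502 = 1.5585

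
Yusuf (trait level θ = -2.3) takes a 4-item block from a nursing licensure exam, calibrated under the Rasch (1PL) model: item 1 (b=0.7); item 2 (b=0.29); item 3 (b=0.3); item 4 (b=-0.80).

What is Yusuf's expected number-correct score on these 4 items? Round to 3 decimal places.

0.369

P(θ) = 1 / (1 + exp(−(θ − b)))
P_1 = 1/(1+e^{3.0000}) = 0.0474
P_2 = 1/(1+e^{2.5900}) = 0.0698
P_3 = 1/(1+e^{2.6000}) = 0.0691
P_4 = 1/(1+e^{1.5000}) = 0.1824
E[score] = 0.0474 + 0.0698 + 0.0691 + 0.1824 = 0.3688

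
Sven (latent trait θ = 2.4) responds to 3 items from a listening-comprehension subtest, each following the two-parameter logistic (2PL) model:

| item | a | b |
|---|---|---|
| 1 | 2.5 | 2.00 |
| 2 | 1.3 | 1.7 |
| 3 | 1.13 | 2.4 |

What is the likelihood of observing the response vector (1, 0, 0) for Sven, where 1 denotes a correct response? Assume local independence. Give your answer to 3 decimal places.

P(θ) = 1 / (1 + exp(−a(θ − b)))
P_1 = 1/(1+e^{-1.0000}) = 0.7311
P_2 = 1/(1+e^{-0.9100}) = 0.7130
P_3 = 1/(1+e^{0.0000}) = 0.5000
L = P_1 × (1−P_2) × (1−P_3) = 0.7311 × 0.2870 × 0.5000 = 0.10491

0.105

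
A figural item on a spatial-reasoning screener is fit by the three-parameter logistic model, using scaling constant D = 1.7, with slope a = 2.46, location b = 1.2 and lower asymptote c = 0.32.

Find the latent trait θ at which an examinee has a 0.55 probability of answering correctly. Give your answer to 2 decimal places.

P(θ) = c + (1 − c) · 1 / (1 + exp(−D·a(θ − b)))
Remove guessing floor: (0.55 − 0.32)/(1 − 0.32) = 0.3382
logit = ln(0.3382/0.6618) = -0.6712
θ = b + logit/(1.7·a) = 1.2 + (-0.6712)/4.1820 = 1.0395

1.04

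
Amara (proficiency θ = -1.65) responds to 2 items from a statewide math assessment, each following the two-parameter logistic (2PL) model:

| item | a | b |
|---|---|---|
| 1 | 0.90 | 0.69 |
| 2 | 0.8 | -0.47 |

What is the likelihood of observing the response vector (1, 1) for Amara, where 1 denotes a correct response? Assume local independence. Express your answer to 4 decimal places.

0.0304

P(θ) = 1 / (1 + exp(−a(θ − b)))
P_1 = 1/(1+e^{2.1060}) = 0.1085
P_2 = 1/(1+e^{0.9440}) = 0.2801
L = P_1 × P_2 = 0.1085 × 0.2801 = 0.03039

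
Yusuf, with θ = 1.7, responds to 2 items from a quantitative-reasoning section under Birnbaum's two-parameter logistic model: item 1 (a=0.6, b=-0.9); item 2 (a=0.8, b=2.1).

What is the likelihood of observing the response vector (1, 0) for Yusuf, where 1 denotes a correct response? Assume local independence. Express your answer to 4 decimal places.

0.4787

P(θ) = 1 / (1 + exp(−a(θ − b)))
P_1 = 1/(1+e^{-1.5600}) = 0.8264
P_2 = 1/(1+e^{0.3200}) = 0.4207
L = P_1 × (1−P_2) = 0.8264 × 0.5793 = 0.47873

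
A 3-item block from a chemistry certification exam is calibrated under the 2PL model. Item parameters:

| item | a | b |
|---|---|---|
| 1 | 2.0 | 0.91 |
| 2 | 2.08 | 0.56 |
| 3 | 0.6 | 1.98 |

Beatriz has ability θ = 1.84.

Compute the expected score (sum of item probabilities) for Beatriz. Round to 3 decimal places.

2.279

P(θ) = 1 / (1 + exp(−a(θ − b)))
P_1 = 1/(1+e^{-1.8600}) = 0.8653
P_2 = 1/(1+e^{-2.6624}) = 0.9348
P_3 = 1/(1+e^{0.0840}) = 0.4790
E[score] = 0.8653 + 0.9348 + 0.4790 = 2.2791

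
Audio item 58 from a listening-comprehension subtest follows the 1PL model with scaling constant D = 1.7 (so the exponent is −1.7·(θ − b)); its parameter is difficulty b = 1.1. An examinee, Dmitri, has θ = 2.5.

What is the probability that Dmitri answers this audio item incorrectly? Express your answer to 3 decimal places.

0.085

P(θ) = 1 / (1 + exp(−D·(θ − b)))
Exponent: 1.7 × (2.5 − 1.1) = 2.3800
1/(1 + e^{-2.3800}) = 0.9153
P = 0.9153
P(incorrect) = 1 − 0.9153 = 0.0847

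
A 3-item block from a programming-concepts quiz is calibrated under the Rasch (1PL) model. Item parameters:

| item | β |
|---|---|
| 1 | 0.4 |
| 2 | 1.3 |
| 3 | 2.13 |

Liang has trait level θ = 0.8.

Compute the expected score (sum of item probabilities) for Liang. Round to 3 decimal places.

1.185

P(θ) = 1 / (1 + exp(−(θ − β)))
P_1 = 1/(1+e^{-0.4000}) = 0.5987
P_2 = 1/(1+e^{0.5000}) = 0.3775
P_3 = 1/(1+e^{1.3300}) = 0.2092
E[score] = 0.5987 + 0.3775 + 0.2092 = 1.1854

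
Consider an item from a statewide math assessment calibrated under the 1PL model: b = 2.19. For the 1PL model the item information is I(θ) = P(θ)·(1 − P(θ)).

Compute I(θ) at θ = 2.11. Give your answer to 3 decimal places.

P = 1/(1+e^{0.0800}) = 0.4800
P(1−P) = 0.4800 × 0.5200 = 0.2496
I = P(1−P) = 0.24960

0.250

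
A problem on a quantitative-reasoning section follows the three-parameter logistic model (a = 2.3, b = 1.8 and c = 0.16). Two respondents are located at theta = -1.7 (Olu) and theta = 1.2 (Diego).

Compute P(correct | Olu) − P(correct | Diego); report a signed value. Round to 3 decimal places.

-0.169

P(theta) = c + (1 − c) · 1 / (1 + exp(−a(theta − b)))
P(Olu) = 0.1603  [exponent -8.0500]
P(Diego) = 0.3288  [exponent -1.3800]
Difference = 0.1603 − 0.3288 = -0.1686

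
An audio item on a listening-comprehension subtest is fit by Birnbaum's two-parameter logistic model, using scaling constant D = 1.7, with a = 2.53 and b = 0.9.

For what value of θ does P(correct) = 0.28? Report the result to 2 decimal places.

P(θ) = 1 / (1 + exp(−D·a(θ − b)))
logit = ln(0.2800/0.7200) = -0.9445
θ = b + logit/(1.7·a) = 0.9 + (-0.9445)/4.3010 = 0.6804

0.68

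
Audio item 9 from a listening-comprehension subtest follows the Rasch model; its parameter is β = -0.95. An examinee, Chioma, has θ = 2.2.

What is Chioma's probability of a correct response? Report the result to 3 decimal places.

0.959

P(θ) = 1 / (1 + exp(−(θ − β)))
Exponent: (2.2 − (-0.95)) = 3.1500
1/(1 + e^{-3.1500}) = 0.9589
P = 0.9589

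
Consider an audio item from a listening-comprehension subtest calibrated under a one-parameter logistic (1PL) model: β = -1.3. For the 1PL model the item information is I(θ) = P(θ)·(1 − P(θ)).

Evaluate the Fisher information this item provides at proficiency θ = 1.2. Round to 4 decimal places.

P = 1/(1+e^{-2.5000}) = 0.9241
P(1−P) = 0.9241 × 0.0759 = 0.0701
I = P(1−P) = 0.07010

0.0701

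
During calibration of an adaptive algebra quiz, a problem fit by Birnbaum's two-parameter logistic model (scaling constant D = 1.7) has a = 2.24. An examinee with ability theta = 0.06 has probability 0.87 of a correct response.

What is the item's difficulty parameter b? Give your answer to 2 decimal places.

-0.44

P(theta) = 1 / (1 + exp(−D·a(theta − b)))
logit(0.87) = ln(0.87/0.13) = 1.9010
b = theta − logit/(1.7·a) = 0.06 − 1.9010/3.8080 = -0.4392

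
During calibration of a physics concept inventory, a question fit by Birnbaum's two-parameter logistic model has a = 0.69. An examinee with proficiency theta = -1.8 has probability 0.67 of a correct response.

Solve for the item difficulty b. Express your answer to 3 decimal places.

P(theta) = 1 / (1 + exp(−a(theta − b)))
logit(0.67) = ln(0.67/0.33) = 0.7082
b = theta − logit/(a) = -1.8 − 0.7082/0.6900 = -2.8264

-2.826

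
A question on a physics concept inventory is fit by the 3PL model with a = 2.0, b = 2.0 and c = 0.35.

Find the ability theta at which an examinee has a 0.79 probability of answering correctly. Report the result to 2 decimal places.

2.37

P(theta) = c + (1 − c) · 1 / (1 + exp(−a(theta − b)))
Remove guessing floor: (0.79 − 0.35)/(1 − 0.35) = 0.6769
logit = ln(0.6769/0.3231) = 0.7397
theta = b + logit/(a) = 2.0 + 0.7397/2.0000 = 2.3698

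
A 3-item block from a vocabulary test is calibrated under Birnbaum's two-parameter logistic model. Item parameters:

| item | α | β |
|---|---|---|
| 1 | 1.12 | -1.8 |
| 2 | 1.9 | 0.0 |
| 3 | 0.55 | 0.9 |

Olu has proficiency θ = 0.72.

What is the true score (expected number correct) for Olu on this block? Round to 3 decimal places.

2.216

P(θ) = 1 / (1 + exp(−α(θ − β)))
P_1 = 1/(1+e^{-2.8224}) = 0.9439
P_2 = 1/(1+e^{-1.3680}) = 0.7971
P_3 = 1/(1+e^{0.0990}) = 0.4753
E[score] = 0.9439 + 0.7971 + 0.4753 = 2.2162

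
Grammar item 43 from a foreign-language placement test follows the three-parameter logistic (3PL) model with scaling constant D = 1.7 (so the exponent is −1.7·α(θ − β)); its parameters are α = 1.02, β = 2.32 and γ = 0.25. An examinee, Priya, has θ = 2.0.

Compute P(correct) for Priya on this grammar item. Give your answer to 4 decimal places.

P(θ) = γ + (1 − γ) · 1 / (1 + exp(−D·α(θ − β)))
Exponent: 1.7 × 1.02 × (2.0 − 2.32) = -0.5549
1/(1 + e^{0.5549}) = 0.3647
P = 0.25 + 0.75 × 0.3647 = 0.5235

0.5235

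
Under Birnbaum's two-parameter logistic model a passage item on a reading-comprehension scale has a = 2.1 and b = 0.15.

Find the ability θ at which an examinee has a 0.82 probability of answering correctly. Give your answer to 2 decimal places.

0.87

P(θ) = 1 / (1 + exp(−a(θ − b)))
logit = ln(0.8200/0.1800) = 1.5163
θ = b + logit/(a) = 0.15 + 1.5163/2.1000 = 0.8721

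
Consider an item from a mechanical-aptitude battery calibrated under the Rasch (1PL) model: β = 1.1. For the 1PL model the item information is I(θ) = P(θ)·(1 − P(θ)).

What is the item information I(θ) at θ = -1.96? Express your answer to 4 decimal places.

P = 1/(1+e^{3.0600}) = 0.0448
P(1−P) = 0.0448 × 0.9552 = 0.0428
I = P(1−P) = 0.04278

0.0428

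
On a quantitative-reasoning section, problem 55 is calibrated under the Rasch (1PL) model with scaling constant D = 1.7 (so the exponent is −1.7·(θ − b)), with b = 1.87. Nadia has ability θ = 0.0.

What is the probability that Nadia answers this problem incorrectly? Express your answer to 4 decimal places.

0.9600

P(θ) = 1 / (1 + exp(−D·(θ − b)))
Exponent: 1.7 × (0.0 − 1.87) = -3.1790
1/(1 + e^{3.1790}) = 0.0400
P = 0.0400
P(incorrect) = 1 − 0.0400 = 0.9600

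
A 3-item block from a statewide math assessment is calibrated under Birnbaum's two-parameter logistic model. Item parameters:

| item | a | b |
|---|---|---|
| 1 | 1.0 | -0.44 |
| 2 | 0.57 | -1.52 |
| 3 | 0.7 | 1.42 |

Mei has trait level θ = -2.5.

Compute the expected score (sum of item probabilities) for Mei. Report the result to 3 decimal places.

0.537

P(θ) = 1 / (1 + exp(−a(θ − b)))
P_1 = 1/(1+e^{2.0600}) = 0.1130
P_2 = 1/(1+e^{0.5586}) = 0.3639
P_3 = 1/(1+e^{2.7440}) = 0.0604
E[score] = 0.1130 + 0.3639 + 0.0604 = 0.5373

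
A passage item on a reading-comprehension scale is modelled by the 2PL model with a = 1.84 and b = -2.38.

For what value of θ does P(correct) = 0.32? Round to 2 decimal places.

-2.79

P(θ) = 1 / (1 + exp(−a(θ − b)))
logit = ln(0.3200/0.6800) = -0.7538
θ = b + logit/(a) = -2.38 + (-0.7538)/1.8400 = -2.7897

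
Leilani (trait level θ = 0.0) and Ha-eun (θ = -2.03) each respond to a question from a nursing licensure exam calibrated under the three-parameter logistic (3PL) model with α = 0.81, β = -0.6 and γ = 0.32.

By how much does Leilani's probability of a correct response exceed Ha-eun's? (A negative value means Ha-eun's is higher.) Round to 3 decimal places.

P(θ) = γ + (1 − γ) · 1 / (1 + exp(−α(θ − β)))
P(Leilani) = 0.7410  [exponent 0.4860]
P(Ha-eun) = 0.4825  [exponent -1.1583]
Difference = 0.7410 − 0.4825 = 0.2585

0.259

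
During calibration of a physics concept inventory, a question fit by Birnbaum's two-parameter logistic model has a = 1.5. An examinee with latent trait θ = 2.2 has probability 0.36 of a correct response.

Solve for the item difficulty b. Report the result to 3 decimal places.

2.584

P(θ) = 1 / (1 + exp(−a(θ − b)))
logit(0.36) = ln(0.36/0.64) = -0.5754
b = θ − logit/(a) = 2.2 − (-0.5754)/1.5000 = 2.5836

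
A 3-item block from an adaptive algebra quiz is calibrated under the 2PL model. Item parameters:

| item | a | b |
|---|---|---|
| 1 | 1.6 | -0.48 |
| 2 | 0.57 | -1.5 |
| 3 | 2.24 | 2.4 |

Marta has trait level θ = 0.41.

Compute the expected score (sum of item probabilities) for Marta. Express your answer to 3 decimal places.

1.566

P(θ) = 1 / (1 + exp(−a(θ − b)))
P_1 = 1/(1+e^{-1.4240}) = 0.8060
P_2 = 1/(1+e^{-1.0887}) = 0.7481
P_3 = 1/(1+e^{4.4576}) = 0.0115
E[score] = 0.8060 + 0.7481 + 0.0115 = 1.5656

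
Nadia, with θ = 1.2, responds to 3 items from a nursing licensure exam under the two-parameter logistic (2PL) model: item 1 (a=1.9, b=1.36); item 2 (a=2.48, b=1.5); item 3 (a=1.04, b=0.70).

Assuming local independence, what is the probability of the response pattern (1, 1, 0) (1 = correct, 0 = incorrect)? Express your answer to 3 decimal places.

0.051

P(θ) = 1 / (1 + exp(−a(θ − b)))
P_1 = 1/(1+e^{0.3040}) = 0.4246
P_2 = 1/(1+e^{0.7440}) = 0.3221
P_3 = 1/(1+e^{-0.5200}) = 0.6271
L = P_1 × P_2 × (1−P_3) = 0.4246 × 0.3221 × 0.3729 = 0.05099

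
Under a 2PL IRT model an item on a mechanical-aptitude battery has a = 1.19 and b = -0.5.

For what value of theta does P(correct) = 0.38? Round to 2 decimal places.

P(theta) = 1 / (1 + exp(−a(theta − b)))
logit = ln(0.3800/0.6200) = -0.4895
theta = b + logit/(a) = -0.5 + (-0.4895)/1.1900 = -0.9114

-0.91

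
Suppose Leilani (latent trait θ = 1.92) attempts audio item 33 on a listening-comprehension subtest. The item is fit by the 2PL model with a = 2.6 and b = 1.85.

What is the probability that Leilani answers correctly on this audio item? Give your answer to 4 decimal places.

0.5454

P(θ) = 1 / (1 + exp(−a(θ − b)))
Exponent: 2.6 × (1.92 − 1.85) = 0.1820
1/(1 + e^{-0.1820}) = 0.5454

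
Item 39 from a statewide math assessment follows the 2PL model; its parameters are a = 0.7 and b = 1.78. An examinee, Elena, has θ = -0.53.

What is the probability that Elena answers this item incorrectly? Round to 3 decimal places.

P(θ) = 1 / (1 + exp(−a(θ − b)))
Exponent: 0.7 × (-0.53 − 1.78) = -1.6170
1/(1 + e^{1.6170}) = 0.1656
P(incorrect) = 1 − 0.1656 = 0.8344

0.834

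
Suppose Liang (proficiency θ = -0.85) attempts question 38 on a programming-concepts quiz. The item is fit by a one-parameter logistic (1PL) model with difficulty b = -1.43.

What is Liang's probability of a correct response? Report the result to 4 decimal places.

0.6411

P(θ) = 1 / (1 + exp(−(θ − b)))
Exponent: (-0.85 − (-1.43)) = 0.5800
1/(1 + e^{-0.5800}) = 0.6411
P = 0.6411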